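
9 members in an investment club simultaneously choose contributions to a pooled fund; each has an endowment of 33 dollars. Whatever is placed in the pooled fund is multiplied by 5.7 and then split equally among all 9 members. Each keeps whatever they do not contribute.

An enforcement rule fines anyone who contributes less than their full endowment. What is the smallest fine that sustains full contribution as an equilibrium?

12.10 dollars

Given the others contribute fully, the best deviation is to contribute 0 (any partial contribution still incurs the fine and gives up units whose private return 0.6333 is below 1).
Deviating from 33 to 0 saves 33 dollars but forfeits the deviator's share of the drop in the pooled fund: 5.7/9 × 33 = 20.90.
So the deviation gain is 33 − 20.90 = 12.10, and the fine must be at least 12.10 dollars to wipe it out.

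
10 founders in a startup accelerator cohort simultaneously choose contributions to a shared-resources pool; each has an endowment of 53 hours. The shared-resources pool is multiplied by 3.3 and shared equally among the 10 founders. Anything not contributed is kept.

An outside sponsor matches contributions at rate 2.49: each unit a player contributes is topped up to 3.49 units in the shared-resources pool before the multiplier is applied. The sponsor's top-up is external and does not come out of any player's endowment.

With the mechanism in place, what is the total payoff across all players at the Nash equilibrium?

6104.01 hours

Under the mechanism each unit contributed yields 3.3 × 3.49 / 10 = 1.1517 back to its contributor per unit of net cost, which exceeds 1, making full contribution the dominant choice for everyone.
At the Nash equilibrium everyone contributes 53. Group total payoff = 3.3 × 3.49 × 530 = 6104.01.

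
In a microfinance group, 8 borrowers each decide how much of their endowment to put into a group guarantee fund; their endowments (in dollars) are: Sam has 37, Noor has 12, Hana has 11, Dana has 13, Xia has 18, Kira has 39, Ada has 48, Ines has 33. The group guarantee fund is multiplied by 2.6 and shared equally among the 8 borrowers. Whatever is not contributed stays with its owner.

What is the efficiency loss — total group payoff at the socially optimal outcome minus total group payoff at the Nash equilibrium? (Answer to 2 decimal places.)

337.60 dollars

The private return per contributed unit is 2.6/8 = 0.3250 < 1 for every player regardless of endowment, so the Nash equilibrium is zero contribution and the group total is Σ E_j = 37 + 12 + 11 + 13 + 18 + 39 + 48 + 33 = 211.
Each contributed unit returns 2.600 to the group, so the social optimum is full contribution by everyone: group total = 2.600 × 211 = 548.60.
Efficiency loss = (2.600 − 1) × 211 = 337.60.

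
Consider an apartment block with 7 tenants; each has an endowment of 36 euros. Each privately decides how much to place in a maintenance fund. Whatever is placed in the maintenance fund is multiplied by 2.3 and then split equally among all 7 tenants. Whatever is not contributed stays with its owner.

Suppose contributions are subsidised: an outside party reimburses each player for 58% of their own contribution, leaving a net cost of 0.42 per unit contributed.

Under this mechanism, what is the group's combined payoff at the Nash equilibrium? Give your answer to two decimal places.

252.00 euros

The effective private return is (2.3/7) / 0.42 = 0.7823, which is still under 1, so the mechanism doesn't change anyone's dominant strategy: zero contribution.
Everyone keeps their endowment and the group total is 7 × 36 = 252.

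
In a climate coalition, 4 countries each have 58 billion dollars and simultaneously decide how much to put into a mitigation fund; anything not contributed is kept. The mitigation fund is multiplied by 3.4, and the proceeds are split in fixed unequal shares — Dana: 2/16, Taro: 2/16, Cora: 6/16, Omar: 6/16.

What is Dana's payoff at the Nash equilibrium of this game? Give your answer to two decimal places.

107.30 billion dollars

Player j's private return per contributed unit is 3.4 × (j's share). Contributing is weakly dominant for j when that share is at least 1/3.4 = 0.2941, and contributing 0 is dominant otherwise.
Cora and Omar are above the threshold, contributing 58 each; the remaining 2 contribute 0. Total contributed: 116.
Dana keeps 58 and receives 3.4 × 116 × 2/16 = 49.30 from the mitigation fund, for a payoff of 107.30.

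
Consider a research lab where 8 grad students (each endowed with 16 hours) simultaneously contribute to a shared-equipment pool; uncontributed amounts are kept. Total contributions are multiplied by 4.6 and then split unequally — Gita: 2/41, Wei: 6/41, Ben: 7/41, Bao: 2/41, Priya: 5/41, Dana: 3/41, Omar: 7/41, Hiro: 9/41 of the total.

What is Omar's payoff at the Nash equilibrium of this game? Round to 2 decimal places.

28.57 hours

Each unit j contributes comes back to j as 4.6 × (j's share), so j prefers to contribute only if that share exceeds 1/4.6 = 0.2174; otherwise keeping the unit dominates.
Hiro alone (share 9/41) is above the threshold, contributing 16; the remaining 7 contribute 0. Total contributed: 16.
Omar keeps 16 and receives 4.6 × 16 × 7/41 = 12.57 from the shared-equipment pool, for a payoff of 28.57.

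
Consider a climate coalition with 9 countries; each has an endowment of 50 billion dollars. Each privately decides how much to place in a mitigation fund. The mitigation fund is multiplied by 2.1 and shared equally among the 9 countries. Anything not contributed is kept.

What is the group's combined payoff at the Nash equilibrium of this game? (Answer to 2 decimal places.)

Each contributed unit returns 2.1/9 = 0.2333 to its contributor — below 1 — so contributing 0 is dominant for every player. At the Nash equilibrium everyone keeps their 50, and the group total is 9 × 50 = 450.

450.00 billion dollars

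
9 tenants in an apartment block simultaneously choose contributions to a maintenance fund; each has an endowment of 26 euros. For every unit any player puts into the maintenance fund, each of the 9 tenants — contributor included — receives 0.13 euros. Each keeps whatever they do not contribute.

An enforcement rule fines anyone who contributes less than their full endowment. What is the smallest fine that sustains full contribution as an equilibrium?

Given the others contribute fully, the best deviation is to contribute 0 (any partial contribution still incurs the fine and gives up units whose private return 0.13 is below 1).
Deviating from 26 to 0 saves 26 euros but forfeits the deviator's share of the drop in the maintenance fund: 0.13 × 26 = 3.38.
So the deviation gain is 26 − 3.38 = 22.62, and the fine must be at least 22.62 euros to wipe it out.

22.62 euros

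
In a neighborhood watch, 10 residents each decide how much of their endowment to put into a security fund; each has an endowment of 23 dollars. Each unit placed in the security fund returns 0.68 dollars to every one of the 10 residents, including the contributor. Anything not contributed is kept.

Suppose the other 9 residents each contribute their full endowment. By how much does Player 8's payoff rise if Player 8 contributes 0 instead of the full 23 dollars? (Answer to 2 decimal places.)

7.36 dollars

Switching from a contribution of 23 to 0 lets Player 8 keep an extra 23 dollars, but lowers the security fund by 23, which costs Player 8 their own share of that drop: 0.68 × 23 = 15.64.
Net gain = 23 − 15.64 = 7.36. The private return per contributed unit (0.68) is below 1, so free-riding is indeed the best response regardless of what the others do.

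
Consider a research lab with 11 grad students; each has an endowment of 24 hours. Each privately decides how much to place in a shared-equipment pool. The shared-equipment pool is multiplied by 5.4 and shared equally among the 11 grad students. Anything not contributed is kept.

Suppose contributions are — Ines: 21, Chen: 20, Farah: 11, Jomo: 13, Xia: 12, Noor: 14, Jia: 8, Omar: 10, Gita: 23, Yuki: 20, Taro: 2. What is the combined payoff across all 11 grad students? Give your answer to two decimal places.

941.60 hours

Total contributed: 21 + 20 + 11 + 13 + 12 + 14 + 8 + 10 + 23 + 20 + 2 = 154; total kept: 11 × 24 − 154 = 110.
The shared-equipment pool pays out 5.4 × 154 = 831.60 in aggregate.
Group total = 110 + 831.60 = 941.60.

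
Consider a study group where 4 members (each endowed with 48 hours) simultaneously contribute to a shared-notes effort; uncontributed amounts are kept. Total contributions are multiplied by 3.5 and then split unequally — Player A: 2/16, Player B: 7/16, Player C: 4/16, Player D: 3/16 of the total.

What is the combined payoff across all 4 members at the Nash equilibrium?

Player j's private return per contributed unit is 3.5 × (j's share). Contributing is weakly dominant for j when that share is at least 1/3.5 = 0.2857, and contributing 0 is dominant otherwise.
Player B alone (share 7/16) is above the threshold, contributing 48; the remaining 3 contribute 0. Total contributed: 48.
The shared-notes effort pays out 3.5 × 48 = 168.00 in total (split across the unequal shares, but the aggregate is all that matters for the group sum).
The 3 free-riders keep 48 each, adding 144. Group total = 144 + 168.00 = 312.00.

312.00 hours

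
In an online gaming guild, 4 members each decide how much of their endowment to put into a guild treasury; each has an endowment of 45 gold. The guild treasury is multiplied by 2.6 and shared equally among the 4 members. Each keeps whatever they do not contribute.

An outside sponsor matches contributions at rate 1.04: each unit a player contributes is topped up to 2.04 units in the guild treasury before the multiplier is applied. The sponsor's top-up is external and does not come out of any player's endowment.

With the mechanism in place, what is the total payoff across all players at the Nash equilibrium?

954.72 gold

With the mechanism, a contributed unit returns 2.6 × 2.04 / 4 = 1.3260 per unit of net cost to the contributor — now above 1 — so contributing fully is weakly dominant for every player.
At the Nash equilibrium everyone contributes 45. Group total payoff = 2.6 × 2.04 × 180 = 954.72.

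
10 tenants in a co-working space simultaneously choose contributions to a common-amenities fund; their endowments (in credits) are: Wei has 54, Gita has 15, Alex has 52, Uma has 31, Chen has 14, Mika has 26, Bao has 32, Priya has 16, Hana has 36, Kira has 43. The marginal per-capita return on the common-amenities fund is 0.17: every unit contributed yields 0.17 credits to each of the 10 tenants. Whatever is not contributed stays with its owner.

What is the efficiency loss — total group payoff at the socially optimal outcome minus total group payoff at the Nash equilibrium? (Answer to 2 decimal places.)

223.30 credits

The private return per contributed unit is 0.17 < 1 for everyone, so the Nash equilibrium is zero contribution and the group total is Σ E_j = 54 + 15 + 52 + 31 + 14 + 26 + 32 + 16 + 36 + 43 = 319.
Each contributed unit returns 1.700 to the group, so the social optimum is full contribution by everyone: group total = 1.700 × 319 = 542.30.
Efficiency loss = (1.700 − 1) × 319 = 223.30.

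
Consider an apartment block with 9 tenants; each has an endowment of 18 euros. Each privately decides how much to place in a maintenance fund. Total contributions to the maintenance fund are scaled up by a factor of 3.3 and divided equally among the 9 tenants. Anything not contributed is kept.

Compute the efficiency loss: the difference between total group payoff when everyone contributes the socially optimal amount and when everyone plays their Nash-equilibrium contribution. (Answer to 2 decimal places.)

372.60 euros

Each contributed unit returns 3.3/9 = 0.3667 to its contributor — below 1 — so contributing 0 is dominant for every player. At the Nash equilibrium everyone keeps their 18, and the group total is 9 × 18 = 162.
Each contributed unit returns 3.300 to the group as a whole (0.3667 to each of 9 players), which exceeds 1, so the social optimum is full contribution: group total = 3.300 × 162 = 534.60.
Efficiency loss = 534.60 − 162 = 372.60.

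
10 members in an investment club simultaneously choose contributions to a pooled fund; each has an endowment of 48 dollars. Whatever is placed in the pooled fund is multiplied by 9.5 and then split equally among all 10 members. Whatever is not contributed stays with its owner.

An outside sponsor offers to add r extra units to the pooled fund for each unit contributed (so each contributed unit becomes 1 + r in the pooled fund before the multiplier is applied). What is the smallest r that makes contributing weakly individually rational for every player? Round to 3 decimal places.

With matching at rate r, one contributed unit becomes (1 + r) in the pooled fund and returns 9.5 × (1 + r) / 10 to the contributor.
Setting this equal to 1: 1 + r = 10/9.5 = 1.0526.
So the minimum matching rate is r = 1.0526 − 1 = 0.053.

0.053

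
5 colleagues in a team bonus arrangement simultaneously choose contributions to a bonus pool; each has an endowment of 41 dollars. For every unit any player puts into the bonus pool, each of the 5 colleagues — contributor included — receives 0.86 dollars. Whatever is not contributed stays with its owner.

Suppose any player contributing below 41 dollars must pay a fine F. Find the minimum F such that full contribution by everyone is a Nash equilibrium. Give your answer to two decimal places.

Given the others contribute fully, the best deviation is to contribute 0 (any partial contribution still incurs the fine and gives up units whose private return 0.86 is below 1).
Deviating from 41 to 0 saves 41 dollars but forfeits the deviator's share of the drop in the bonus pool: 0.86 × 41 = 35.26.
So the deviation gain is 41 − 35.26 = 5.74, and the fine must be at least 5.74 dollars to wipe it out.

5.74 dollars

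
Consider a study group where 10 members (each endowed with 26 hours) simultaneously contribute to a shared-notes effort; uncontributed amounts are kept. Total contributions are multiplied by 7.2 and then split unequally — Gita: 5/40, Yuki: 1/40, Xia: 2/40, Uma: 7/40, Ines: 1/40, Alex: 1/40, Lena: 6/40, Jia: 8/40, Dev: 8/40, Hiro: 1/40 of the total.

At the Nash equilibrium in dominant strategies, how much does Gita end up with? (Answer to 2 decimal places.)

119.60 hours

A player with share s gets back 7.2·s per unit contributed, so full contribution is dominant for anyone with s > 1/7.2 = 0.1389 and zero contribution is dominant for anyone below.
Uma, Lena, Jia and Dev clear that bar, contributing 26 each; the remaining 6 contribute 0. Total contributed: 104.
Gita keeps 26 and receives 7.2 × 104 × 5/40 = 93.60 from the shared-notes effort, for a payoff of 119.60.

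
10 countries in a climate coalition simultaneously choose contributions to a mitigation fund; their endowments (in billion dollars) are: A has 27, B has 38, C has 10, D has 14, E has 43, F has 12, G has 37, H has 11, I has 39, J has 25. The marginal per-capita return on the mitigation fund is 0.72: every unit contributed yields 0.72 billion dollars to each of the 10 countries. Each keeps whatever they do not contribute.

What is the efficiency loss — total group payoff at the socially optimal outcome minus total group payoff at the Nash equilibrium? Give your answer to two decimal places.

1587.20 billion dollars

The private return per contributed unit is 0.72 < 1 for everyone, so the Nash equilibrium is zero contribution and the group total is Σ E_j = 27 + 38 + 10 + 14 + 43 + 12 + 37 + 11 + 39 + 25 = 256.
Each contributed unit returns 7.200 to the group, so the social optimum is full contribution by everyone: group total = 7.200 × 256 = 1843.20.
Efficiency loss = (7.200 − 1) × 256 = 1587.20.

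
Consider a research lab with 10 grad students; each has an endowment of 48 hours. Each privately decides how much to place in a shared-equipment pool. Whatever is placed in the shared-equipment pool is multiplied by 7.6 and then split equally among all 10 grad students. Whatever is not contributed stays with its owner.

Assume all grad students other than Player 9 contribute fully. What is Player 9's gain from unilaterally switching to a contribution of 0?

Switching from a contribution of 48 to 0 lets Player 9 keep an extra 48 hours, but lowers the shared-equipment pool by 48, which costs Player 9 their own share of that drop: 7.6/10 × 48 = 36.48.
Net gain = 48 − 36.48 = 11.52. The private return per contributed unit (0.7600) is below 1, so free-riding is indeed the best response regardless of what the others do.

11.52 hours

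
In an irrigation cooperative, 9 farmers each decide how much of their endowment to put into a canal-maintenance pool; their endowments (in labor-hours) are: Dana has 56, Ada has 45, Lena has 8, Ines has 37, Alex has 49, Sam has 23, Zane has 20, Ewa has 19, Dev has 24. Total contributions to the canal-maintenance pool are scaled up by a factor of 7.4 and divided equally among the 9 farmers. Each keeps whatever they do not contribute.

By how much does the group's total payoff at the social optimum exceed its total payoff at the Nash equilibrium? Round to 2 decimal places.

1798.40 labor-hours

The private return per contributed unit is 7.4/9 = 0.8222 < 1 for every player regardless of endowment, so the Nash equilibrium is zero contribution and the group total is Σ E_j = 56 + 45 + 8 + 37 + 49 + 23 + 20 + 19 + 24 = 281.
Each contributed unit returns 7.400 to the group, so the social optimum is full contribution by everyone: group total = 7.400 × 281 = 2079.40.
Efficiency loss = (7.400 − 1) × 281 = 1798.40.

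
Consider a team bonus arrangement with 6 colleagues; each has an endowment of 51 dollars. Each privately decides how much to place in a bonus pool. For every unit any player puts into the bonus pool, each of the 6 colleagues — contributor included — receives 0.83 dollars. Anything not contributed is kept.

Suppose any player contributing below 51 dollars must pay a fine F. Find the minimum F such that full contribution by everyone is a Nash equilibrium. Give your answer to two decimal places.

8.67 dollars

Given the others contribute fully, the best deviation is to contribute 0 (any partial contribution still incurs the fine and gives up units whose private return 0.83 is below 1).
Deviating from 51 to 0 saves 51 dollars but forfeits the deviator's share of the drop in the bonus pool: 0.83 × 51 = 42.33.
So the deviation gain is 51 − 42.33 = 8.67, and the fine must be at least 8.67 dollars to wipe it out.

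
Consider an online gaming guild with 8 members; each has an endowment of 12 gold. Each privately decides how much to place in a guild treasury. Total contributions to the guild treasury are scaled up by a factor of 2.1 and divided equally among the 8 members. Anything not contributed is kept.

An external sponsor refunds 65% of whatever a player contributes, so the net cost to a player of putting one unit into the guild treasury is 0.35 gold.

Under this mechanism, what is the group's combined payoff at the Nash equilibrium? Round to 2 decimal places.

96.00 gold

With the mechanism, a contributed unit returns (2.1/8) / 0.35 = 0.7500 per unit of net cost — still below 1 — so contributing 0 remains dominant for every player.
At the Nash equilibrium no one contributes; group total payoff = 8 × 12 = 96.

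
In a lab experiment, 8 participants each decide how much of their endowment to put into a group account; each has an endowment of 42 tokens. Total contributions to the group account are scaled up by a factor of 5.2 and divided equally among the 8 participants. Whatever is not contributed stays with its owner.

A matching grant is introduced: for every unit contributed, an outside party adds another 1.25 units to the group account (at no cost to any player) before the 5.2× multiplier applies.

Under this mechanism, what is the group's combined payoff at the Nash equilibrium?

Under the mechanism each unit contributed yields 5.2 × 2.25 / 8 = 1.4625 back to its contributor per unit of net cost, which exceeds 1, making full contribution the dominant choice for everyone.
So the Nash equilibrium is full contribution by all 8; the group earns 5.2 × 2.25 × 336 = 3931.20.

3931.20 tokens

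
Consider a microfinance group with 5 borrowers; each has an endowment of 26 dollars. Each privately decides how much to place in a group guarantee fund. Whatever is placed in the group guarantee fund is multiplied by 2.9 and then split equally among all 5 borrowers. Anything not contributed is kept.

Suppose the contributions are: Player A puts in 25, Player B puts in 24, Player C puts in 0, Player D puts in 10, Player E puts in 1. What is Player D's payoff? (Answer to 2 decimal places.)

Total contributed: 25 + 24 + 0 + 10 + 1 = 60.
Each receives 2.9 × 60 / 5 = 34.80 from the group guarantee fund.
Player D keeps 26 − 10 = 16, so Player D's payoff is 16 + 34.80 = 50.80.

50.80 dollars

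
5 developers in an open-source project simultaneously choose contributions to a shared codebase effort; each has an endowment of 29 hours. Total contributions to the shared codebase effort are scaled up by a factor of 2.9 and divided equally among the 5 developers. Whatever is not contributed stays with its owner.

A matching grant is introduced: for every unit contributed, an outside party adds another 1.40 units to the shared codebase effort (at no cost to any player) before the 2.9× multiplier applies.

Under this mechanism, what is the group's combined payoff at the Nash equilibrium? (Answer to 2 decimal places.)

With the mechanism, a contributed unit returns 2.9 × 2.40 / 5 = 1.3920 per unit of net cost to the contributor — now above 1 — so contributing fully is weakly dominant for every player.
So the Nash equilibrium is full contribution by all 5; the group earns 2.9 × 2.40 × 145 = 1009.20.

1009.20 hours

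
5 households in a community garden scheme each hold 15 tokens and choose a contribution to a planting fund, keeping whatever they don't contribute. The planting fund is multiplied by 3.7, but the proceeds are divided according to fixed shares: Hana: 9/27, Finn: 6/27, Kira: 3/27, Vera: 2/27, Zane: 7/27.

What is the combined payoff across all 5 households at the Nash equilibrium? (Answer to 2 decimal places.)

For player j, contributing a unit is worthwhile iff 3.7 × (j's share) ≥ 1, i.e. iff j's share is at least 0.2703.
Only Hana (9/27) clears that bar, contributing 15; the remaining 4 contribute 0. Total contributed: 15.
The planting fund pays out 3.7 × 15 = 55.50 in total (split across the unequal shares, but the aggregate is all that matters for the group sum).
The 4 free-riders keep 15 each, adding 60. Group total = 60 + 55.50 = 115.50.

115.50 tokens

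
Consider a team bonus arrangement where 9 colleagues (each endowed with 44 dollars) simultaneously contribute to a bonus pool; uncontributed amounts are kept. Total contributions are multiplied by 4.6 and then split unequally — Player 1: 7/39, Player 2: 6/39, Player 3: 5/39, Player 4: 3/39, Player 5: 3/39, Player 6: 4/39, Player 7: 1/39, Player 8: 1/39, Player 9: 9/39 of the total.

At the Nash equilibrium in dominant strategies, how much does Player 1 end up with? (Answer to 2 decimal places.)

80.33 dollars

A player with share s gets back 4.6·s per unit contributed, so full contribution is dominant for anyone with s > 1/4.6 = 0.2174 and zero contribution is dominant for anyone below.
Only Player 9 (9/39) clears that bar, contributing 44; the remaining 8 contribute 0. Total contributed: 44.
Player 1 keeps 44 and receives 4.6 × 44 × 7/39 = 36.33 from the bonus pool, for a payoff of 80.33.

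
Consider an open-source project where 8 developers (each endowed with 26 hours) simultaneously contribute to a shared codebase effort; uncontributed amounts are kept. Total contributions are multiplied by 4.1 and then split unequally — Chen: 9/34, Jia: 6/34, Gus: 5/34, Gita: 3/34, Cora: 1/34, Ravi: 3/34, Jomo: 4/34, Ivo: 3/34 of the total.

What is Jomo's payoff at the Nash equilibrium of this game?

38.54 hours

Each unit j contributes comes back to j as 4.1 × (j's share), so j prefers to contribute only if that share exceeds 1/4.1 = 0.2439; otherwise keeping the unit dominates.
The only share above 0.2439 is Chen's 9/34, contributing 26; the remaining 7 contribute 0. Total contributed: 26.
Jomo keeps 26 and receives 4.1 × 26 × 4/34 = 12.54 from the shared codebase effort, for a payoff of 38.54.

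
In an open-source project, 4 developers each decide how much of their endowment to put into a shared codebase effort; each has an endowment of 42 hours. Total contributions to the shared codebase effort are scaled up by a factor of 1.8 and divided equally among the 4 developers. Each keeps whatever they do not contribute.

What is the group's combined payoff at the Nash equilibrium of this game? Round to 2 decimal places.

Each contributed unit returns 1.8/4 = 0.4500 to its contributor — below 1 — so contributing 0 is dominant for every player. At the Nash equilibrium everyone keeps their 42, and the group total is 4 × 42 = 168.

168.00 hours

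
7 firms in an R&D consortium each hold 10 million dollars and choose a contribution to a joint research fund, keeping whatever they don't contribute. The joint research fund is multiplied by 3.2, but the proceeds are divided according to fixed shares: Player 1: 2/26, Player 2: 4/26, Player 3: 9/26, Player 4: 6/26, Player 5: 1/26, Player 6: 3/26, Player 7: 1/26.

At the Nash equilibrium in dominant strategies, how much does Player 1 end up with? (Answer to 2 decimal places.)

12.46 million dollars

Each unit j contributes comes back to j as 3.2 × (j's share), so j prefers to contribute only if that share exceeds 1/3.2 = 0.3125; otherwise keeping the unit dominates.
Player 3 alone (share 9/26) is above the threshold, contributing 10; the remaining 6 contribute 0. Total contributed: 10.
Player 1 keeps 10 and receives 3.2 × 10 × 2/26 = 2.46 from the joint research fund, for a payoff of 12.46.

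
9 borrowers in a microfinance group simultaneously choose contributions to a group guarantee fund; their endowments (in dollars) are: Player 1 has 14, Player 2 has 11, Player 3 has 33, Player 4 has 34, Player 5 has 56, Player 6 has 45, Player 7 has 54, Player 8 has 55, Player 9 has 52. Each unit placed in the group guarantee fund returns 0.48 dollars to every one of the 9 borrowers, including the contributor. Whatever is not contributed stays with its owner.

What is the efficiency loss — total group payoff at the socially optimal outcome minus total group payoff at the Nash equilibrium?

1175.28 dollars

The private return per contributed unit is 0.48 < 1 for everyone, so the Nash equilibrium is zero contribution and the group total is Σ E_j = 14 + 11 + 33 + 34 + 56 + 45 + 54 + 55 + 52 = 354.
Each contributed unit returns 4.320 to the group, so the social optimum is full contribution by everyone: group total = 4.320 × 354 = 1529.28.
Efficiency loss = (4.320 − 1) × 354 = 1175.28.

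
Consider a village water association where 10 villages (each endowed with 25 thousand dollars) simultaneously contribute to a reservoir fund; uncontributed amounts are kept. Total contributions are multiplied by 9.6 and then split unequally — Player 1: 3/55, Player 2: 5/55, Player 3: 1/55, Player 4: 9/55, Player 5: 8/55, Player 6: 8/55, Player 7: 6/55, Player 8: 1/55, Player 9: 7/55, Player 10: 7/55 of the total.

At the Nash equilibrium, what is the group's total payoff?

A player with share s gets back 9.6·s per unit contributed, so full contribution is dominant for anyone with s > 1/9.6 = 0.1042 and zero contribution is dominant for anyone below.
Player 4, Player 5, Player 6, Player 7, Player 9 and Player 10 are above the threshold, contributing 25 each; the remaining 4 contribute 0. Total contributed: 150.
The reservoir fund pays out 9.6 × 150 = 1440.00 in total (split across the unequal shares, but the aggregate is all that matters for the group sum).
The 4 free-riders keep 25 each, adding 100. Group total = 100 + 1440.00 = 1540.00.

1540.00 thousand dollars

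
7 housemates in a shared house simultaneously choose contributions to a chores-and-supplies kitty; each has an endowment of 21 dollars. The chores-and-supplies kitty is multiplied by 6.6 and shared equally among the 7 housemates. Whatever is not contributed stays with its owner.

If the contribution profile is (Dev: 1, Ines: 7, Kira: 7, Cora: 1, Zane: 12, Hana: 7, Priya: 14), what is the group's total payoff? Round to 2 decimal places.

Total contributed: 1 + 7 + 7 + 1 + 12 + 7 + 14 = 49; total kept: 7 × 21 − 49 = 98.
The chores-and-supplies kitty pays out 6.6 × 49 = 323.40 in aggregate.
Group total = 98 + 323.40 = 421.40.

421.40 dollars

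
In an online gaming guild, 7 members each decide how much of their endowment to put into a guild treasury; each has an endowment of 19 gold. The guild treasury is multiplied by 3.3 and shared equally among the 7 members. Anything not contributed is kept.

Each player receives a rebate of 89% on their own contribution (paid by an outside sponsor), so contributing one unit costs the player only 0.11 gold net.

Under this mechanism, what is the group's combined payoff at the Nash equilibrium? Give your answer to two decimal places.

557.27 gold

The effective private return per unit is now (3.3/7) / 0.11 = 4.2857 > 1, so every player's dominant strategy flips to full contribution.
So the Nash equilibrium is full contribution by all 7; the group earns 7 × (19 × 0.89 + 3.3 × 19) = 557.27.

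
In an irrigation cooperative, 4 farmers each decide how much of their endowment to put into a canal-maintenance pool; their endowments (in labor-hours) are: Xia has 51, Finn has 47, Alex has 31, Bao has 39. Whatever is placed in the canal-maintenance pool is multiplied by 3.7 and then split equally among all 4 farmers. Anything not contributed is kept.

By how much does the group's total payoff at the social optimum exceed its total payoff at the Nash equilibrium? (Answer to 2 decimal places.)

The private return per contributed unit is 3.7/4 = 0.9250 < 1 for every player regardless of endowment, so the Nash equilibrium is zero contribution and the group total is Σ E_j = 51 + 47 + 31 + 39 = 168.
Each contributed unit returns 3.700 to the group, so the social optimum is full contribution by everyone: group total = 3.700 × 168 = 621.60.
Efficiency loss = (3.700 − 1) × 168 = 453.60.

453.60 labor-hours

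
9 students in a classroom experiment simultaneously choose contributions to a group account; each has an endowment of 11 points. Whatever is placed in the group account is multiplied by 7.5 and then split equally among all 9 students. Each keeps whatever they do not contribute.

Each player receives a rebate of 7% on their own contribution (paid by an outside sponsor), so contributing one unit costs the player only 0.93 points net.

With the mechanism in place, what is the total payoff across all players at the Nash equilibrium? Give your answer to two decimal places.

The effective private return is (7.5/9) / 0.93 = 0.8961, which is still under 1, so the mechanism doesn't change anyone's dominant strategy: zero contribution.
At the Nash equilibrium no one contributes; group total payoff = 9 × 11 = 99.

99.00 points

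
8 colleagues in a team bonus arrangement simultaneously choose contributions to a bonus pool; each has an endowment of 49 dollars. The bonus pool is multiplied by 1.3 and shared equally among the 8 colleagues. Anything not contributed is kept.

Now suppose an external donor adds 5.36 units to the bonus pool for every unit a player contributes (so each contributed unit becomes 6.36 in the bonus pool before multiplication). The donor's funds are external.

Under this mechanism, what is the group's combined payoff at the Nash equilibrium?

3241.06 dollars

With the mechanism, a contributed unit returns 1.3 × 6.36 / 8 = 1.0335 per unit of net cost to the contributor — now above 1 — so contributing fully is weakly dominant for every player.
So the Nash equilibrium is full contribution by all 8; the group earns 1.3 × 6.36 × 392 = 3241.06.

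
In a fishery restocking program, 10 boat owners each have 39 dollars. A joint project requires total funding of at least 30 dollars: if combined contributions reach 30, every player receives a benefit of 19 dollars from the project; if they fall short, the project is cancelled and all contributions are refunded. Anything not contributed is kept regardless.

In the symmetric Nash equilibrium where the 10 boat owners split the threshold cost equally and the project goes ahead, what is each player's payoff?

55 dollars

Equal share of the threshold: 30/10 = 3.
At this profile no one gains by cutting their contribution: any cut drops the total below 30, the project is cancelled, contributions are refunded, and the deviator ends with 39, which is less than 39 − 3 + 19 = 55. Contributing more than 3 just wastes the excess. So contributing exactly 3 is a best response.
Each player's payoff: 39 − 3 + 19 = 55.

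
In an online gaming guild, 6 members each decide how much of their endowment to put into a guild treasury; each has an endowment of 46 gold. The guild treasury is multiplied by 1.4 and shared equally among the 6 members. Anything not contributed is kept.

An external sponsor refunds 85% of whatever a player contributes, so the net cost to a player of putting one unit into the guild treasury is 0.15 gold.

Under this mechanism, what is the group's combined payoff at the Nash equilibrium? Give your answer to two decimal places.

With the mechanism, a contributed unit returns (1.4/6) / 0.15 = 1.5556 per unit of net cost to the contributor — now above 1 — so contributing fully is weakly dominant for every player.
So the Nash equilibrium is full contribution by all 6; the group earns 6 × (46 × 0.85 + 1.4 × 46) = 621.00.

621.00 gold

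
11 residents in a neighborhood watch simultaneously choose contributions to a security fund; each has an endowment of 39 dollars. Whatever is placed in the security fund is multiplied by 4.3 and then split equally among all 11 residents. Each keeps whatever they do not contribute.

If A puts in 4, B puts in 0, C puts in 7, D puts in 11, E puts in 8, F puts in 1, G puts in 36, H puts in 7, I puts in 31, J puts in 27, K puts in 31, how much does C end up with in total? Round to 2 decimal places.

95.72 dollars

Total contributed: 4 + 0 + 7 + 11 + 8 + 1 + 36 + 7 + 31 + 27 + 31 = 163.
Each receives 4.3 × 163 / 11 = 63.72 from the security fund.
C keeps 39 − 7 = 32, so C's payoff is 32 + 63.72 = 95.72.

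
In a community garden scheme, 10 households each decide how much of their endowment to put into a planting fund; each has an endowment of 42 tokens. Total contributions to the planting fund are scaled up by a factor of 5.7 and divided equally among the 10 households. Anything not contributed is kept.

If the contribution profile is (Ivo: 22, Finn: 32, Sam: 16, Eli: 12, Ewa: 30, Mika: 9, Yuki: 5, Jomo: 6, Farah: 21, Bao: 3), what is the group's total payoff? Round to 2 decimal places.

Total contributed: 22 + 32 + 16 + 12 + 30 + 9 + 5 + 6 + 21 + 3 = 156; total kept: 10 × 42 − 156 = 264.
The planting fund pays out 5.7 × 156 = 889.20 in aggregate.
Group total = 264 + 889.20 = 1153.20.

1153.20 tokens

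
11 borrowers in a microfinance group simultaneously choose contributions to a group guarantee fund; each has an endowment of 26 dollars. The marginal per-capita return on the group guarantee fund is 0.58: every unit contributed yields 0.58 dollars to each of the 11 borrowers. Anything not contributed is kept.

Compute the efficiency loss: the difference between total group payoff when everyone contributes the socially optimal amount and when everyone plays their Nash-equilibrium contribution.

1538.68 dollars

The private return per contributed unit is 0.58 < 1, so contributing 0 is dominant for every player. At the Nash equilibrium everyone keeps their 26, and the group total is 11 × 26 = 286.
Each contributed unit returns 6.380 to the group as a whole (0.58 to each of 11 players), which exceeds 1, so the social optimum is full contribution: group total = 6.380 × 286 = 1824.68.
Efficiency loss = 1824.68 − 286 = 1538.68.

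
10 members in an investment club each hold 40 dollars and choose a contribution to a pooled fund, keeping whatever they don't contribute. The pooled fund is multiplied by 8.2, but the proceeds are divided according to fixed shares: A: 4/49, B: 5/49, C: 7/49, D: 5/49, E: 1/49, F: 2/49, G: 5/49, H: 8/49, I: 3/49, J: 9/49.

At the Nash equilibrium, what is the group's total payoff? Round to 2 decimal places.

For player j, contributing a unit is worthwhile iff 8.2 × (j's share) ≥ 1, i.e. iff j's share is at least 0.1220.
C, H and J are above the threshold, contributing 40 each; the remaining 7 contribute 0. Total contributed: 120.
The pooled fund pays out 8.2 × 120 = 984.00 in total (split across the unequal shares, but the aggregate is all that matters for the group sum).
The 7 free-riders keep 40 each, adding 280. Group total = 280 + 984.00 = 1264.00.

1264.00 dollars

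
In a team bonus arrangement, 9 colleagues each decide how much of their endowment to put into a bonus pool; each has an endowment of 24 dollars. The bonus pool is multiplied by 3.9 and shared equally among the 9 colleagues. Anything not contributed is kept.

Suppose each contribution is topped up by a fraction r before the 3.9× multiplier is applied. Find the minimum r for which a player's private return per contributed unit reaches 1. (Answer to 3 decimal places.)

1.308

With matching at rate r, one contributed unit becomes (1 + r) in the bonus pool and returns 3.9 × (1 + r) / 9 to the contributor.
Setting this equal to 1: 1 + r = 9/3.9 = 2.3077.
So the minimum matching rate is r = 2.3077 − 1 = 1.308.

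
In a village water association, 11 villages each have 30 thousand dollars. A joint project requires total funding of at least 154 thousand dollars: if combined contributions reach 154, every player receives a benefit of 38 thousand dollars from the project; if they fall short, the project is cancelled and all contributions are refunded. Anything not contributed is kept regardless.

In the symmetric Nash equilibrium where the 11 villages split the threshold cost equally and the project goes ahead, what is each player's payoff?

Equal share of the threshold: 154/11 = 14.
At this profile no one gains by cutting their contribution: any cut drops the total below 154, the project is cancelled, contributions are refunded, and the deviator ends with 30, which is less than 30 − 14 + 38 = 54. Contributing more than 14 just wastes the excess. So contributing exactly 14 is a best response.
Each player's payoff: 30 − 14 + 38 = 54.

54 thousand dollars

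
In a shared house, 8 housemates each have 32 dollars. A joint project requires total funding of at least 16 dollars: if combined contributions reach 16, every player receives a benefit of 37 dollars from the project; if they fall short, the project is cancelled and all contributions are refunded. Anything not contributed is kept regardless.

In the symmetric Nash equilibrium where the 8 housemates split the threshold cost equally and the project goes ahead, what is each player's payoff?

Equal share of the threshold: 16/8 = 2.
At this profile no one gains by cutting their contribution: any cut drops the total below 16, the project is cancelled, contributions are refunded, and the deviator ends with 32, which is less than 32 − 2 + 37 = 67. Contributing more than 2 just wastes the excess. So contributing exactly 2 is a best response.
Each player's payoff: 32 − 2 + 37 = 67.

67 dollars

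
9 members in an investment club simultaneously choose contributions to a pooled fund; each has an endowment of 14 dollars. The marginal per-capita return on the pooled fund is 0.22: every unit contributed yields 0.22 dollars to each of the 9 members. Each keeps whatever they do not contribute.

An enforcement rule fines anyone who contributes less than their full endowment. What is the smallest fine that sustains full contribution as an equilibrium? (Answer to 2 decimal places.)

10.92 dollars

Given the others contribute fully, the best deviation is to contribute 0 (any partial contribution still incurs the fine and gives up units whose private return 0.22 is below 1).
Deviating from 14 to 0 saves 14 dollars but forfeits the deviator's share of the drop in the pooled fund: 0.22 × 14 = 3.08.
So the deviation gain is 14 − 3.08 = 10.92, and the fine must be at least 10.92 dollars to wipe it out.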